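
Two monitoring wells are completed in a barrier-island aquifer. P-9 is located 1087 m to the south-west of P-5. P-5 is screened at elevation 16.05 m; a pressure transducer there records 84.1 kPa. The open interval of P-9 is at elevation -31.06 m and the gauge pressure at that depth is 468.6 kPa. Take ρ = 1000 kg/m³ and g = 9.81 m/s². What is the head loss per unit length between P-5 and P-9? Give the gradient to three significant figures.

Pressure head at P-5: ψ = P/(ρg) = 84.1×1000 / (1000 × 9.81) = 8.57 m.
Total head at P-5: h = z + ψ = 16.05 + 8.57 = 24.62 m.
Pressure head at P-9: ψ = P/(ρg) = 468.6×1000 / (1000 × 9.81) = 47.77 m.
Total head at P-9: h = z + ψ = -31.06 + 47.77 = 16.71 m.
Head difference: h(P-5) − h(P-9) = 24.62 − 16.71 = 7.91 m.
Hydraulic gradient: i = |Δh| / L = 7.91 / 1087 = 0.00728.

i ≈ 0.00728 m/m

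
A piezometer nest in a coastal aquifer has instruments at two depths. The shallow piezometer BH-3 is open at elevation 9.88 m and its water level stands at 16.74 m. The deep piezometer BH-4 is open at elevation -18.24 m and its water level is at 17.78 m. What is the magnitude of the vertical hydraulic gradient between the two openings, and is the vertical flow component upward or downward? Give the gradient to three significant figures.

|i_v| ≈ 0.0370; vertical flow is upward

Total head at BH-3: h = 16.74 m (water level in the standpipe).
Total head at BH-4: h = 17.78 m.
Δh = h(BH-3) − h(BH-4) = 16.74 − 17.78 = -1.04 m.
Vertical separation Δz = 9.88 − (-18.24) = 28.12 m.
|i_v| = |Δh| / Δz = 1.04 / 28.12 = 0.0370.
Head is higher in the deep piezometer, so vertical flow is upward (discharge condition).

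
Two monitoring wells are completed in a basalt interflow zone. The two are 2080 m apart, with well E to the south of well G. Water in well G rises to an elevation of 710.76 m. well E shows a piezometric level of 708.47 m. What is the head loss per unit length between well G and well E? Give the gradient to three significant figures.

i ≈ 0.00110 m/m

Total head at well G: h = 710.76 m (water level in the piezometer is the total head).
Total head at well E: h = 708.47 m (water level in the piezometer is the total head).
Head difference: h(well G) − h(well E) = 710.76 − 708.47 = 2.29 m.
Hydraulic gradient: i = |Δh| / L = 2.29 / 2080 = 0.00110.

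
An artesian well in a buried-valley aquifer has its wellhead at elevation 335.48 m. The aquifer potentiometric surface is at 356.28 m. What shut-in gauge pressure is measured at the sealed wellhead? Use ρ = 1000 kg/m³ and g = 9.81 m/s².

Head above the cap: Δh = 356.28 − 335.48 = 20.80 m.
P = ρgΔh = 1000 × 9.81 × 20.80 = 204048 Pa ≈ 204 kPa.

P ≈ 204 kPa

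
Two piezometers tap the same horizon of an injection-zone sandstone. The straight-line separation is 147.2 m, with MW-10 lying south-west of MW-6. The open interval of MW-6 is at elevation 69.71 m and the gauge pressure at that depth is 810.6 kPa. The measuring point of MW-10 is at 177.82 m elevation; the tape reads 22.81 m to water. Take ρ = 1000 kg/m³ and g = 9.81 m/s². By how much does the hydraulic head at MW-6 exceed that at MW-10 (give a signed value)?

Pressure head at MW-6: ψ = P/(ρg) = 810.6×1000 / (1000 × 9.81) = 82.63 m.
Total head at MW-6: h = z + ψ = 69.71 + 82.63 = 152.34 m.
Total head at MW-10: h = 177.82 − 22.81 = 155.01 m.
Head difference: h(MW-6) − h(MW-10) = 152.34 − 155.01 = -2.67 m.

Δh ≈ -2.67 m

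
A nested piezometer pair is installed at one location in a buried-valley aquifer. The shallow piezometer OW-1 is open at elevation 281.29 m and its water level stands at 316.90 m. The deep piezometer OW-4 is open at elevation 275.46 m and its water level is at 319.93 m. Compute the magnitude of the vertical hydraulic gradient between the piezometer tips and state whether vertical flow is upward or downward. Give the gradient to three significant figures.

|i_v| ≈ 0.520; vertical flow is upward

Total head at OW-1: h = 316.90 m (water level in the standpipe).
Total head at OW-4: h = 319.93 m.
Δh = h(OW-1) − h(OW-4) = 316.90 − 319.93 = -3.03 m.
Vertical separation Δz = 281.29 − 275.46 = 5.83 m.
|i_v| = |Δh| / Δz = 3.03 / 5.83 = 0.520.
Head is higher in the deep piezometer, so vertical flow is upward (discharge condition).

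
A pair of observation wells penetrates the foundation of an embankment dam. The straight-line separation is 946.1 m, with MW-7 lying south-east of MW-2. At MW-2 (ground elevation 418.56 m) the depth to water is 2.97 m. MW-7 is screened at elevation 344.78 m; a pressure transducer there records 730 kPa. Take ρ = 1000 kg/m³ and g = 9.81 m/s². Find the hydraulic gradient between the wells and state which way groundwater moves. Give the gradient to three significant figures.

Total head at MW-2: h = 418.56 − 2.97 = 415.59 m.
Pressure head at MW-7: ψ = P/(ρg) = 730×1000 / (1000 × 9.81) = 74.41 m.
Total head at MW-7: h = z + ψ = 344.78 + 74.41 = 419.19 m.
Head difference: h(MW-2) − h(MW-7) = 415.59 − 419.19 = -3.60 m.
Hydraulic gradient: i = |Δh| / L = 3.60 / 946.1 = 0.00381.
Flow is from higher to lower head: from MW-7 toward MW-2, i.e. toward the north-west.

i ≈ 0.00381; groundwater flows toward the north-west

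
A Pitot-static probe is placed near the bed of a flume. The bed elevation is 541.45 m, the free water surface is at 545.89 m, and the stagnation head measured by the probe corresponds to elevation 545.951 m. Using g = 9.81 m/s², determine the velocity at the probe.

v ≈ 1.09 m/s

Near the bed, under hydrostatic conditions, the piezometric head (z + ψ) equals the free-surface elevation, 545.89 m.
Velocity head = total − piezometric = 545.951 − 545.89 = 0.061 m.
v = √(2g·h_v) = √(2 × 9.81 × 0.061) = 1.09 m/s.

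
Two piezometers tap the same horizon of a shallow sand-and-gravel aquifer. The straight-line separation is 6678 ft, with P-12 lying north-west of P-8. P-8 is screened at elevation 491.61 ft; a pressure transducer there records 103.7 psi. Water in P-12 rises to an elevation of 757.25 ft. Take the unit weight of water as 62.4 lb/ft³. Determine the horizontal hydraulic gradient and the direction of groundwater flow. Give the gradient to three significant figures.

i ≈ 0.00394; groundwater flows toward the south-east

Pressure head at P-8: ψ = 144·P/γ = 144 × 103.7 / 62.4 = 239.31 ft.
Total head at P-8: h = z + ψ = 491.61 + 239.31 = 730.92 ft.
Total head at P-12: h = 757.25 ft (water level in the piezometer is the total head).
Head difference: h(P-8) − h(P-12) = 730.92 − 757.25 = -26.33 ft.
Hydraulic gradient: i = |Δh| / L = 26.33 / 6678 = 0.00394.
Flow is from higher to lower head: from P-12 toward P-8, i.e. toward the south-east.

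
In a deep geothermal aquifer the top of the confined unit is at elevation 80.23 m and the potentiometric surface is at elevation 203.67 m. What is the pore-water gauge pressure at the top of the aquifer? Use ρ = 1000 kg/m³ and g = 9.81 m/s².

P ≈ 1210 kPa

Pressure head at the aquifer top: ψ = h − z = 203.67 − 80.23 = 123.44 m.
P = ρgψ = 1000 × 9.81 × 123.44 = 1210946 Pa ≈ 1210 kPa.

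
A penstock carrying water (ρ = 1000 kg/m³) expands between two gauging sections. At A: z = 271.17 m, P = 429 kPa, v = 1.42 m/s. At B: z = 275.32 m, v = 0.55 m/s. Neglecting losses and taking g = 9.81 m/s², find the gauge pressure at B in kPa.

Pressure head at A: ψ₁ = P₁/(ρg) = 429×1000 / (1000 × 9.81) = 43.73 m.
Velocity heads: v₁²/2g = 1.42²/19.62 = 0.103 m; v₂²/2g = 0.55²/19.62 = 0.015 m.
Total head H = z₁ + ψ₁ + v₁²/2g = 271.17 + 43.73 + 0.103 = 315.00 m.
ψ₂ = H − z₂ − v₂²/2g = 315.00 − 275.32 − 0.015 = 39.67 m.
P₂ = ρgψ₂ = 1000 × 9.81 × 39.67 ≈ 389 kPa.

P₂ ≈ 389 kPa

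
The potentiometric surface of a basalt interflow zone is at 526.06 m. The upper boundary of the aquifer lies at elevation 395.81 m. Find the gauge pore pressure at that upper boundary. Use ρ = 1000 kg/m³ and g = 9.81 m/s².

Pressure head at the aquifer top: ψ = h − z = 526.06 − 395.81 = 130.25 m.
P = ρgψ = 1000 × 9.81 × 130.25 = 1277752 Pa ≈ 1280 kPa.

P ≈ 1280 kPa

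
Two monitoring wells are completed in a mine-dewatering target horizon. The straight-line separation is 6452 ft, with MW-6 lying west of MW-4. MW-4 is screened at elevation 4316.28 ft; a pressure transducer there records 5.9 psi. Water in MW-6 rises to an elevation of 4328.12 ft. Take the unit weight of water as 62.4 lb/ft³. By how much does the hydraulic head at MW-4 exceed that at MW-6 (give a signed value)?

Pressure head at MW-4: ψ = 144·P/γ = 144 × 5.9 / 62.4 = 13.62 ft.
Total head at MW-4: h = z + ψ = 4316.28 + 13.62 = 4329.90 ft.
Total head at MW-6: h = 4328.12 ft (water level in the piezometer is the total head).
Head difference: h(MW-4) − h(MW-6) = 4329.90 − 4328.12 = 1.78 ft.

Δh ≈ 1.78 ft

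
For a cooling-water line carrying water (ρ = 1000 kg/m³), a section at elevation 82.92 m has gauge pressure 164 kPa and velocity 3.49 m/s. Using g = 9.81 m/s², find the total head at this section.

h ≈ 100.26 m

Pressure head ψ = P/(ρg) = 164×1000 / (1000 × 9.81) = 16.72 m.
Velocity head = v²/(2g) = 3.49² / (2 × 9.81) = 0.621 m.
h = z + ψ + v²/(2g) = 82.92 + 16.72 + 0.621 = 100.26 m.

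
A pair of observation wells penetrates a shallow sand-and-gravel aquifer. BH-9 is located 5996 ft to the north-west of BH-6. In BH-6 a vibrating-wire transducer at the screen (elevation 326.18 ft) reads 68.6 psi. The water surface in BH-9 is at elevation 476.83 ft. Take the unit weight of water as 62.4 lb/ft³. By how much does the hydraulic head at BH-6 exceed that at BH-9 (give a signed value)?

Δh ≈ 7.66 ft

Pressure head at BH-6: ψ = 144·P/γ = 144 × 68.6 / 62.4 = 158.31 ft.
Total head at BH-6: h = z + ψ = 326.18 + 158.31 = 484.49 ft.
Total head at BH-9: h = 476.83 ft (water level in the piezometer is the total head).
Head difference: h(BH-6) − h(BH-9) = 484.49 − 476.83 = 7.66 ft.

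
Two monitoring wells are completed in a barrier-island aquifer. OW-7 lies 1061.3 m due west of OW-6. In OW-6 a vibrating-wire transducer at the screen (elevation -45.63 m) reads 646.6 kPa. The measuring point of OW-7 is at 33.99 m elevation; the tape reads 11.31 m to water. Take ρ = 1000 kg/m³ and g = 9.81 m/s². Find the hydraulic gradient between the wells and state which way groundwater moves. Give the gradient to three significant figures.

Pressure head at OW-6: ψ = P/(ρg) = 646.6×1000 / (1000 × 9.81) = 65.91 m.
Total head at OW-6: h = z + ψ = -45.63 + 65.91 = 20.28 m.
Total head at OW-7: h = 33.99 − 11.31 = 22.68 m.
Head difference: h(OW-6) − h(OW-7) = 20.28 − 22.68 = -2.40 m.
Hydraulic gradient: i = |Δh| / L = 2.40 / 1061.3 = 0.00226.
Flow is from higher to lower head: from OW-7 toward OW-6, i.e. toward the east.

i ≈ 0.00226; groundwater flows toward the east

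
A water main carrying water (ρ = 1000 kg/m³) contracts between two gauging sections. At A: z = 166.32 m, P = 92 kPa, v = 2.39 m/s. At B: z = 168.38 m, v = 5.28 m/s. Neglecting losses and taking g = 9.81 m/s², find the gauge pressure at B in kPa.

Pressure head at A: ψ₁ = P₁/(ρg) = 92×1000 / (1000 × 9.81) = 9.38 m.
Velocity heads: v₁²/2g = 2.39²/19.62 = 0.291 m; v₂²/2g = 5.28²/19.62 = 1.421 m.
Total head H = z₁ + ψ₁ + v₁²/2g = 166.32 + 9.38 + 0.291 = 175.99 m.
ψ₂ = H − z₂ − v₂²/2g = 175.99 − 168.38 − 1.421 = 6.19 m.
P₂ = ρgψ₂ = 1000 × 9.81 × 6.19 ≈ 60.7 kPa.

P₂ ≈ 60.7 kPa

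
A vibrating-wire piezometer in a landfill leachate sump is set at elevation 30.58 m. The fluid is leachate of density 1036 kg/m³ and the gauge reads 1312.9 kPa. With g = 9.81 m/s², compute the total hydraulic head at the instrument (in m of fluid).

ψ = P/(ρg) = 1312.9×1000 / (1036 × 9.81) = 129.18 m.
h = z + ψ = 30.58 + 129.18 = 159.76 m.

h ≈ 159.76 m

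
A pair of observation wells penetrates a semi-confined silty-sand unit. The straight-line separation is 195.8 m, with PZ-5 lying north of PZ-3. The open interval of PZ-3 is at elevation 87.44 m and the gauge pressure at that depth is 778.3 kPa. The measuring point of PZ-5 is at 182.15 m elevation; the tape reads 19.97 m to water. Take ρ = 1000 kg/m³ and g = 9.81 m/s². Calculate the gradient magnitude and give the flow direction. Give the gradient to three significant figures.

Pressure head at PZ-3: ψ = P/(ρg) = 778.3×1000 / (1000 × 9.81) = 79.34 m.
Total head at PZ-3: h = z + ψ = 87.44 + 79.34 = 166.78 m.
Total head at PZ-5: h = 182.15 − 19.97 = 162.18 m.
Head difference: h(PZ-3) − h(PZ-5) = 166.78 − 162.18 = 4.60 m.
Hydraulic gradient: i = |Δh| / L = 4.60 / 195.8 = 0.0235.
Flow is from higher to lower head: from PZ-3 toward PZ-5, i.e. toward the north.

i ≈ 0.0235; groundwater flows toward the north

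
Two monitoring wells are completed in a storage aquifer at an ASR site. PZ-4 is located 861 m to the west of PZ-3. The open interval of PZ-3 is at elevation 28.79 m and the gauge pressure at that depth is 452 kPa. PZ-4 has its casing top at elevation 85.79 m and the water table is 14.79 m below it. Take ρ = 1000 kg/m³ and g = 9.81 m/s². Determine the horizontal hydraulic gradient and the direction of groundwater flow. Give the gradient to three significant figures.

i ≈ 0.00449; groundwater flows toward the west

Pressure head at PZ-3: ψ = P/(ρg) = 452×1000 / (1000 × 9.81) = 46.08 m.
Total head at PZ-3: h = z + ψ = 28.79 + 46.08 = 74.87 m.
Total head at PZ-4: h = 85.79 − 14.79 = 71.00 m.
Head difference: h(PZ-3) − h(PZ-4) = 74.87 − 71.00 = 3.87 m.
Hydraulic gradient: i = |Δh| / L = 3.87 / 861 = 0.00449.
Flow is from higher to lower head: from PZ-3 toward PZ-4, i.e. toward the west.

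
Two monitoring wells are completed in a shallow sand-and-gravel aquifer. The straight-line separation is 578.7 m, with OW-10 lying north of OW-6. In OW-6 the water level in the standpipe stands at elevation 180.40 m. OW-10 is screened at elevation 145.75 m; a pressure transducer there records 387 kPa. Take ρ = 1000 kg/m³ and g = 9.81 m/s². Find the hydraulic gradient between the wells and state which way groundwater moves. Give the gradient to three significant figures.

i ≈ 0.00829; groundwater flows toward the south

Total head at OW-6: h = 180.40 m (water level in the piezometer is the total head).
Pressure head at OW-10: ψ = P/(ρg) = 387×1000 / (1000 × 9.81) = 39.45 m.
Total head at OW-10: h = z + ψ = 145.75 + 39.45 = 185.20 m.
Head difference: h(OW-6) − h(OW-10) = 180.40 − 185.20 = -4.80 m.
Hydraulic gradient: i = |Δh| / L = 4.80 / 578.7 = 0.00829.
Flow is from higher to lower head: from OW-10 toward OW-6, i.e. toward the south.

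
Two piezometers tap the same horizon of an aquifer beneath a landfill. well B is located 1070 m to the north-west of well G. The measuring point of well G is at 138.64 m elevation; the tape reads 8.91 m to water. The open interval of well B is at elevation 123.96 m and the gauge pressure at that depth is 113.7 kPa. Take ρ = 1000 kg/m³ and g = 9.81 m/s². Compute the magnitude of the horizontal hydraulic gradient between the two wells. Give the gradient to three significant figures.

i ≈ 0.00544

Total head at well G: h = 138.64 − 8.91 = 129.73 m.
Pressure head at well B: ψ = P/(ρg) = 113.7×1000 / (1000 × 9.81) = 11.59 m.
Total head at well B: h = z + ψ = 123.96 + 11.59 = 135.55 m.
Head difference: h(well G) − h(well B) = 129.73 − 135.55 = -5.82 m.
Hydraulic gradient: i = |Δh| / L = 5.82 / 1070 = 0.00544.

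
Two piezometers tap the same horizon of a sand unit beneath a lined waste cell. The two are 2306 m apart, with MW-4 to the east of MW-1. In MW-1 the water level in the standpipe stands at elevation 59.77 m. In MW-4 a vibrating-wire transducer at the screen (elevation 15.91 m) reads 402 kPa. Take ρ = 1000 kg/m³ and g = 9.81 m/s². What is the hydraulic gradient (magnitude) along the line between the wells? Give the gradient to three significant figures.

Total head at MW-1: h = 59.77 m (water level in the piezometer is the total head).
Pressure head at MW-4: ψ = P/(ρg) = 402×1000 / (1000 × 9.81) = 40.98 m.
Total head at MW-4: h = z + ψ = 15.91 + 40.98 = 56.89 m.
Head difference: h(MW-1) − h(MW-4) = 59.77 − 56.89 = 2.88 m.
Hydraulic gradient: i = |Δh| / L = 2.88 / 2306 = 0.00125.

i ≈ 0.00125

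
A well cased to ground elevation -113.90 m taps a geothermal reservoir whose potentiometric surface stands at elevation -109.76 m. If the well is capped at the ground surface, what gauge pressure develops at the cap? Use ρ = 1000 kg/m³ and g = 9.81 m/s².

P ≈ 40.6 kPa

Head above the cap: Δh = -109.76 − (-113.90) = 4.14 m.
P = ρgΔh = 1000 × 9.81 × 4.14 = 40613 Pa ≈ 40.6 kPa.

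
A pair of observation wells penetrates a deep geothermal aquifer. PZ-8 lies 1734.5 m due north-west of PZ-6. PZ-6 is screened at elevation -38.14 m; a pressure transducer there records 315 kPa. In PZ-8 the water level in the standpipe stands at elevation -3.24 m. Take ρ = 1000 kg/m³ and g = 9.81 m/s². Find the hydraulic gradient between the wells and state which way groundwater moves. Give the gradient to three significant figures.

Pressure head at PZ-6: ψ = P/(ρg) = 315×1000 / (1000 × 9.81) = 32.11 m.
Total head at PZ-6: h = z + ψ = -38.14 + 32.11 = -6.03 m.
Total head at PZ-8: h = -3.24 m (water level in the piezometer is the total head).
Head difference: h(PZ-6) − h(PZ-8) = -6.03 − (-3.24) = -2.79 m.
Hydraulic gradient: i = |Δh| / L = 2.79 / 1734.5 = 0.00161.
Flow is from higher to lower head: from PZ-8 toward PZ-6, i.e. toward the south-east.

i ≈ 0.00161; groundwater flows toward the south-east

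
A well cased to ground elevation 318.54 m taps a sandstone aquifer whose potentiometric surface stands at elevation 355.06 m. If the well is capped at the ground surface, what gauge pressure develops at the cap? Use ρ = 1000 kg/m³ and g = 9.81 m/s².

P ≈ 358 kPa

Head above the cap: Δh = 355.06 − 318.54 = 36.52 m.
P = ρgΔh = 1000 × 9.81 × 36.52 = 358261 Pa ≈ 358 kPa.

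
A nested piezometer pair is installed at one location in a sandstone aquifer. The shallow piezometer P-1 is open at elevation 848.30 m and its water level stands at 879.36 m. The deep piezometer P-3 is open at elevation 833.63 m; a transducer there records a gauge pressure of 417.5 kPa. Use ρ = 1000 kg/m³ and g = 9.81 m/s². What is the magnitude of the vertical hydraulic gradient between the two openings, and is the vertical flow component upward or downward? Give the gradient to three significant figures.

Total head at P-1: h = 879.36 m (water level in the standpipe).
Pressure head at P-3: ψ = P/(ρg) = 417.5×1000 / (1000 × 9.81) = 42.56 m.
Total head at P-3: h = z + ψ = 833.63 + 42.56 = 876.19 m.
Δh = h(P-1) − h(P-3) = 879.36 − 876.19 = 3.17 m.
Vertical separation Δz = 848.30 − 833.63 = 14.67 m.
|i_v| = |Δh| / Δz = 3.17 / 14.67 = 0.216.
Head is higher in the shallow piezometer, so vertical flow is downward (recharge condition).

|i_v| ≈ 0.216; vertical flow is downward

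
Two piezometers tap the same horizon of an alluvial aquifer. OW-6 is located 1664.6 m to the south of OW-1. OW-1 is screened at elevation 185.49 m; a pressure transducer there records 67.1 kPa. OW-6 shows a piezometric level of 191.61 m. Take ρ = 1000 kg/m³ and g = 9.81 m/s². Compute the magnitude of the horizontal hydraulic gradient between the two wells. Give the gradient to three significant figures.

i ≈ 0.000433

Pressure head at OW-1: ψ = P/(ρg) = 67.1×1000 / (1000 × 9.81) = 6.84 m.
Total head at OW-1: h = z + ψ = 185.49 + 6.84 = 192.33 m.
Total head at OW-6: h = 191.61 m (water level in the piezometer is the total head).
Head difference: h(OW-1) − h(OW-6) = 192.33 − 191.61 = 0.72 m.
Hydraulic gradient: i = |Δh| / L = 0.72 / 1664.6 = 0.000433.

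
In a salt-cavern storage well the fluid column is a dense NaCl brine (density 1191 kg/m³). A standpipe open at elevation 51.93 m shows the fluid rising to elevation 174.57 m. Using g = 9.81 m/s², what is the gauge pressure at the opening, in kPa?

Pressure head ψ = h − z = 174.57 − 51.93 = 122.64 m.
P = ρgψ = 1191 × 9.81 × 122.64 = 1432890 Pa ≈ 1430 kPa.

P ≈ 1430 kPa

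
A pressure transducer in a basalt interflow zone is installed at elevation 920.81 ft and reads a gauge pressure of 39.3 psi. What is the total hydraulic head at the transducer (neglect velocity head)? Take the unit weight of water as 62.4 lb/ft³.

ψ = 144·P/γ = 144 × 39.3 / 62.4 = 90.69 ft.
h = z + ψ = 920.81 + 90.69 = 1011.50 ft.

h ≈ 1011.50 ft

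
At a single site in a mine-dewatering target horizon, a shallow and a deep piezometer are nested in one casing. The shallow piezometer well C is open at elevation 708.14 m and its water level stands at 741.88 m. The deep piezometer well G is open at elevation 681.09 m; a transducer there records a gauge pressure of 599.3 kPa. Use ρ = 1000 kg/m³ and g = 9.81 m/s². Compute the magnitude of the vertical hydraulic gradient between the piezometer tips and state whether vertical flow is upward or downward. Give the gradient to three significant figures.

Total head at well C: h = 741.88 m (water level in the standpipe).
Pressure head at well G: ψ = P/(ρg) = 599.3×1000 / (1000 × 9.81) = 61.09 m.
Total head at well G: h = z + ψ = 681.09 + 61.09 = 742.18 m.
Δh = h(well C) − h(well G) = 741.88 − 742.18 = -0.30 m.
Vertical separation Δz = 708.14 − 681.09 = 27.05 m.
|i_v| = |Δh| / Δz = 0.30 / 27.05 = 0.0111.
Head is higher in the deep piezometer, so vertical flow is upward (discharge condition).

|i_v| ≈ 0.0111; vertical flow is upward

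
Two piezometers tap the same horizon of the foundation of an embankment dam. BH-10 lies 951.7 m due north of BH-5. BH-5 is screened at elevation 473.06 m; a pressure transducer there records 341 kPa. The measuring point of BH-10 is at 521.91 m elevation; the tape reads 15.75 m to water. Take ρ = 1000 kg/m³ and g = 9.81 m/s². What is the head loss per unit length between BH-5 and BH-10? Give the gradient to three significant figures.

i ≈ 0.00174 m/m

Pressure head at BH-5: ψ = P/(ρg) = 341×1000 / (1000 × 9.81) = 34.76 m.
Total head at BH-5: h = z + ψ = 473.06 + 34.76 = 507.82 m.
Total head at BH-10: h = 521.91 − 15.75 = 506.16 m.
Head difference: h(BH-5) − h(BH-10) = 507.82 − 506.16 = 1.66 m.
Hydraulic gradient: i = |Δh| / L = 1.66 / 951.7 = 0.00174.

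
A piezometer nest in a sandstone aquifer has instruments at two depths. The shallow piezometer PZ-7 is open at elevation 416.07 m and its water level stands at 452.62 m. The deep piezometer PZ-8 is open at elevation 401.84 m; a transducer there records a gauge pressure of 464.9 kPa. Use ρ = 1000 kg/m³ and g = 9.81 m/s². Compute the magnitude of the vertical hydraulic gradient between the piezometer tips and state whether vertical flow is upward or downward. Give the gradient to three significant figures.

Total head at PZ-7: h = 452.62 m (water level in the standpipe).
Pressure head at PZ-8: ψ = P/(ρg) = 464.9×1000 / (1000 × 9.81) = 47.39 m.
Total head at PZ-8: h = z + ψ = 401.84 + 47.39 = 449.23 m.
Δh = h(PZ-7) − h(PZ-8) = 452.62 − 449.23 = 3.39 m.
Vertical separation Δz = 416.07 − 401.84 = 14.23 m.
|i_v| = |Δh| / Δz = 3.39 / 14.23 = 0.238.
Head is higher in the shallow piezometer, so vertical flow is downward (recharge condition).

|i_v| ≈ 0.238; vertical flow is downward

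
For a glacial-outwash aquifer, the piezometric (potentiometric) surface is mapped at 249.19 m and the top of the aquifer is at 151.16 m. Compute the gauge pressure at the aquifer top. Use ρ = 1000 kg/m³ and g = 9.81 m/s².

P ≈ 962 kPa

Pressure head at the aquifer top: ψ = h − z = 249.19 − 151.16 = 98.03 m.
P = ρgψ = 1000 × 9.81 × 98.03 = 961674 Pa ≈ 962 kPa.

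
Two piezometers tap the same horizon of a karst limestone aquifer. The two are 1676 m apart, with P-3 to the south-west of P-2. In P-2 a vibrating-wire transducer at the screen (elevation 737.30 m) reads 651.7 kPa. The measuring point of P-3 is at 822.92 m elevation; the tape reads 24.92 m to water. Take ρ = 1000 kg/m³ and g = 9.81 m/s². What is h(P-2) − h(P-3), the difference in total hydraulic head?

Pressure head at P-2: ψ = P/(ρg) = 651.7×1000 / (1000 × 9.81) = 66.43 m.
Total head at P-2: h = z + ψ = 737.30 + 66.43 = 803.73 m.
Total head at P-3: h = 822.92 − 24.92 = 798.00 m.
Head difference: h(P-2) − h(P-3) = 803.73 − 798.00 = 5.73 m.

Δh ≈ 5.73 m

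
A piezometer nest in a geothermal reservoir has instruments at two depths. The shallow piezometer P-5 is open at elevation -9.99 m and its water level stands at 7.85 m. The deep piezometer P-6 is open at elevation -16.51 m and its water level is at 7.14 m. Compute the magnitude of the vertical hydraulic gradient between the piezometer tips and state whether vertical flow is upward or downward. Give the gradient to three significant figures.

Total head at P-5: h = 7.85 m (water level in the standpipe).
Total head at P-6: h = 7.14 m.
Δh = h(P-5) − h(P-6) = 7.85 − 7.14 = 0.71 m.
Vertical separation Δz = -9.99 − (-16.51) = 6.52 m.
|i_v| = |Δh| / Δz = 0.71 / 6.52 = 0.109.
Head is higher in the shallow piezometer, so vertical flow is downward (recharge condition).

|i_v| ≈ 0.109; vertical flow is downward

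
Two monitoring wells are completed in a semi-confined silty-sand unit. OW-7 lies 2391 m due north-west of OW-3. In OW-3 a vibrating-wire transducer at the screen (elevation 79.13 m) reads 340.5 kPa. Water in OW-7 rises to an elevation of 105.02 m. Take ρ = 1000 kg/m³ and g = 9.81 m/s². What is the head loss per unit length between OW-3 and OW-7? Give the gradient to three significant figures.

Pressure head at OW-3: ψ = P/(ρg) = 340.5×1000 / (1000 × 9.81) = 34.71 m.
Total head at OW-3: h = z + ψ = 79.13 + 34.71 = 113.84 m.
Total head at OW-7: h = 105.02 m (water level in the piezometer is the total head).
Head difference: h(OW-3) − h(OW-7) = 113.84 − 105.02 = 8.82 m.
Hydraulic gradient: i = |Δh| / L = 8.82 / 2391 = 0.00369.

i ≈ 0.00369 m/m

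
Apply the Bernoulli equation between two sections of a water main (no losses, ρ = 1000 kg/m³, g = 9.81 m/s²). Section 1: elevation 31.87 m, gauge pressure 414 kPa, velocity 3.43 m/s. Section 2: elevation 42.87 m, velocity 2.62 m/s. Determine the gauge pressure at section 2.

P₂ ≈ 309 kPa

Pressure head at 1: ψ₁ = P₁/(ρg) = 414×1000 / (1000 × 9.81) = 42.20 m.
Velocity heads: v₁²/2g = 3.43²/19.62 = 0.600 m; v₂²/2g = 2.62²/19.62 = 0.350 m.
Total head H = z₁ + ψ₁ + v₁²/2g = 31.87 + 42.20 + 0.600 = 74.67 m.
ψ₂ = H − z₂ − v₂²/2g = 74.67 − 42.87 − 0.350 = 31.45 m.
P₂ = ρgψ₂ = 1000 × 9.81 × 31.45 ≈ 309 kPa.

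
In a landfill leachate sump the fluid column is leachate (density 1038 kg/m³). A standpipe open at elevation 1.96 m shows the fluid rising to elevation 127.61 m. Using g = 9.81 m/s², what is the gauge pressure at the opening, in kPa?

Pressure head ψ = h − z = 127.61 − 1.96 = 125.65 m.
P = ρgψ = 1038 × 9.81 × 125.65 = 1279466 Pa ≈ 1280 kPa.

P ≈ 1280 kPa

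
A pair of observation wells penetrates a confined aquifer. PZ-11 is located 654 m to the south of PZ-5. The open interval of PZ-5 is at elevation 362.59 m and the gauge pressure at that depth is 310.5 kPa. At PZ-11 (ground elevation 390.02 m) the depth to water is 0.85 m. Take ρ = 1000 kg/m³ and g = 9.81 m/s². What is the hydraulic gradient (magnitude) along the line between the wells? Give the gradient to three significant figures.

i ≈ 0.00775

Pressure head at PZ-5: ψ = P/(ρg) = 310.5×1000 / (1000 × 9.81) = 31.65 m.
Total head at PZ-5: h = z + ψ = 362.59 + 31.65 = 394.24 m.
Total head at PZ-11: h = 390.02 − 0.85 = 389.17 m.
Head difference: h(PZ-5) − h(PZ-11) = 394.24 − 389.17 = 5.07 m.
Hydraulic gradient: i = |Δh| / L = 5.07 / 654 = 0.00775.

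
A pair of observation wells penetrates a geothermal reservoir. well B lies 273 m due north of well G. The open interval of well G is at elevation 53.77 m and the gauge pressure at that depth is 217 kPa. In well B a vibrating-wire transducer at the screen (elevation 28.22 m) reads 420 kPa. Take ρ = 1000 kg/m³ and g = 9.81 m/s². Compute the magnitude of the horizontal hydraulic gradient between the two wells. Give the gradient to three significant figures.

Pressure head at well G: ψ = P/(ρg) = 217×1000 / (1000 × 9.81) = 22.12 m.
Total head at well G: h = z + ψ = 53.77 + 22.12 = 75.89 m.
Pressure head at well B: ψ = P/(ρg) = 420×1000 / (1000 × 9.81) = 42.81 m.
Total head at well B: h = z + ψ = 28.22 + 42.81 = 71.03 m.
Head difference: h(well G) − h(well B) = 75.89 − 71.03 = 4.86 m.
Hydraulic gradient: i = |Δh| / L = 4.86 / 273 = 0.0178.

i ≈ 0.0178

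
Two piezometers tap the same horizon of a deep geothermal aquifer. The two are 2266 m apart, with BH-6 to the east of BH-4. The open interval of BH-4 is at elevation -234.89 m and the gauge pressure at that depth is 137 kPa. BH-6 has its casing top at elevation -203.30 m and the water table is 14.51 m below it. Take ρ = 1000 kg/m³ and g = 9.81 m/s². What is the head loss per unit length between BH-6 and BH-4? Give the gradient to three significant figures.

i ≈ 0.00137 m/m

Pressure head at BH-4: ψ = P/(ρg) = 137×1000 / (1000 × 9.81) = 13.97 m.
Total head at BH-4: h = z + ψ = -234.89 + 13.97 = -220.92 m.
Total head at BH-6: h = -203.30 − 14.51 = -217.81 m.
Head difference: h(BH-4) − h(BH-6) = -220.92 − (-217.81) = -3.11 m.
Hydraulic gradient: i = |Δh| / L = 3.11 / 2266 = 0.00137.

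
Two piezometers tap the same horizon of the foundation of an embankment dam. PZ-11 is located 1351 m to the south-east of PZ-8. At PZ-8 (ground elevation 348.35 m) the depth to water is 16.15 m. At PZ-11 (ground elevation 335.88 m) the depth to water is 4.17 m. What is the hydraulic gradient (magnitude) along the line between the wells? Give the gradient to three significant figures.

i ≈ 0.000363

Total head at PZ-8: h = 348.35 − 16.15 = 332.20 m.
Total head at PZ-11: h = 335.88 − 4.17 = 331.71 m.
Head difference: h(PZ-8) − h(PZ-11) = 332.20 − 331.71 = 0.49 m.
Hydraulic gradient: i = |Δh| / L = 0.49 / 1351 = 0.000363.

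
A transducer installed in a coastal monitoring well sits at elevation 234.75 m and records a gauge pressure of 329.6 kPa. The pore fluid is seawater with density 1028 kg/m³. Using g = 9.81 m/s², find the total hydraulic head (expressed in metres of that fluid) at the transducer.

h ≈ 267.43 m

ψ = P/(ρg) = 329.6×1000 / (1028 × 9.81) = 32.68 m.
h = z + ψ = 234.75 + 32.68 = 267.43 m.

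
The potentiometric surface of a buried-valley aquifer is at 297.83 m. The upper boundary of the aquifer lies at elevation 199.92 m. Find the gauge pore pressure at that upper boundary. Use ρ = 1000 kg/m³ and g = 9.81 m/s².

P ≈ 960 kPa

Pressure head at the aquifer top: ψ = h − z = 297.83 − 199.92 = 97.91 m.
P = ρgψ = 1000 × 9.81 × 97.91 = 960497 Pa ≈ 960 kPa.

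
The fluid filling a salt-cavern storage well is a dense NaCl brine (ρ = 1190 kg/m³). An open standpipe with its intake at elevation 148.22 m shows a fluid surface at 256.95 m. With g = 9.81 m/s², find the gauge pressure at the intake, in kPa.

P ≈ 1270 kPa

Pressure head ψ = h − z = 256.95 − 148.22 = 108.73 m.
P = ρgψ = 1190 × 9.81 × 108.73 = 1269303 Pa ≈ 1270 kPa.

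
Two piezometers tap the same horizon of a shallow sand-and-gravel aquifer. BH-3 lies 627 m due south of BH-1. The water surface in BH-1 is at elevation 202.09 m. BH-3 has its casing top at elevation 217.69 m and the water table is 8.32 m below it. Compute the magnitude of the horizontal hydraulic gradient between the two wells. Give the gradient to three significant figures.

Total head at BH-1: h = 202.09 m (water level in the piezometer is the total head).
Total head at BH-3: h = 217.69 − 8.32 = 209.37 m.
Head difference: h(BH-1) − h(BH-3) = 202.09 − 209.37 = -7.28 m.
Hydraulic gradient: i = |Δh| / L = 7.28 / 627 = 0.0116.

i ≈ 0.0116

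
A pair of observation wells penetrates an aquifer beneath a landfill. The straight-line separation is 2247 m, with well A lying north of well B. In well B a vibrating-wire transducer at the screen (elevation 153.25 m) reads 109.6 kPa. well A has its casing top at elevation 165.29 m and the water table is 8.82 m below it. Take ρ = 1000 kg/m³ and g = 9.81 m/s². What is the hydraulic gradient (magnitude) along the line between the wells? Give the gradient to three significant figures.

Pressure head at well B: ψ = P/(ρg) = 109.6×1000 / (1000 × 9.81) = 11.17 m.
Total head at well B: h = z + ψ = 153.25 + 11.17 = 164.42 m.
Total head at well A: h = 165.29 − 8.82 = 156.47 m.
Head difference: h(well B) − h(well A) = 164.42 − 156.47 = 7.95 m.
Hydraulic gradient: i = |Δh| / L = 7.95 / 2247 = 0.00354.

i ≈ 0.00354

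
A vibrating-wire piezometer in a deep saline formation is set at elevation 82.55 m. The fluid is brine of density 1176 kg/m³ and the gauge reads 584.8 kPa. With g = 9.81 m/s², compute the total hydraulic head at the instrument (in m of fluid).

h ≈ 133.24 m

ψ = P/(ρg) = 584.8×1000 / (1176 × 9.81) = 50.69 m.
h = z + ψ = 82.55 + 50.69 = 133.24 m.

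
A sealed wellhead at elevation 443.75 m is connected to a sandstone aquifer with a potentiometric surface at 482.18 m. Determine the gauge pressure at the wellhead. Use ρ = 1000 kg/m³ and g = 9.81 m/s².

Head above the cap: Δh = 482.18 − 443.75 = 38.43 m.
P = ρgΔh = 1000 × 9.81 × 38.43 = 376998 Pa ≈ 377 kPa.

P ≈ 377 kPa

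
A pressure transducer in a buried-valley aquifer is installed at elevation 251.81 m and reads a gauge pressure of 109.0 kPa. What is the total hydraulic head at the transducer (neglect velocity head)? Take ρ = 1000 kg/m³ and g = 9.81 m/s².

h ≈ 262.92 m

ψ = P/(ρg) = 109.0×1000 / (1000 × 9.81) = 11.11 m.
h = z + ψ = 251.81 + 11.11 = 262.92 m.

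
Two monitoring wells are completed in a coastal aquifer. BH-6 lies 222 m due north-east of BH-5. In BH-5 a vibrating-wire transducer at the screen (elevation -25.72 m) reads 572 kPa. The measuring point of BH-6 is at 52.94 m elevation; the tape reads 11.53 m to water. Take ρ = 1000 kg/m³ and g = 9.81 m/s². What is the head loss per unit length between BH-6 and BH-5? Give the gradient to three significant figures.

Pressure head at BH-5: ψ = P/(ρg) = 572×1000 / (1000 × 9.81) = 58.31 m.
Total head at BH-5: h = z + ψ = -25.72 + 58.31 = 32.59 m.
Total head at BH-6: h = 52.94 − 11.53 = 41.41 m.
Head difference: h(BH-5) − h(BH-6) = 32.59 − 41.41 = -8.82 m.
Hydraulic gradient: i = |Δh| / L = 8.82 / 222 = 0.0397.

i ≈ 0.0397 m/m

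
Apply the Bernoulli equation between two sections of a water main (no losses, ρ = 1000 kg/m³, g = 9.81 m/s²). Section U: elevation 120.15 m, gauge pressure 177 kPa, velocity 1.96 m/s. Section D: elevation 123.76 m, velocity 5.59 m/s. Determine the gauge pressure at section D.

P₂ ≈ 128 kPa

Pressure head at U: ψ₁ = P₁/(ρg) = 177×1000 / (1000 × 9.81) = 18.04 m.
Velocity heads: v₁²/2g = 1.96²/19.62 = 0.196 m; v₂²/2g = 5.59²/19.62 = 1.593 m.
Total head H = z₁ + ψ₁ + v₁²/2g = 120.15 + 18.04 + 0.196 = 138.39 m.
ψ₂ = H − z₂ − v₂²/2g = 138.39 − 123.76 − 1.593 = 13.04 m.
P₂ = ρgψ₂ = 1000 × 9.81 × 13.04 ≈ 128 kPa.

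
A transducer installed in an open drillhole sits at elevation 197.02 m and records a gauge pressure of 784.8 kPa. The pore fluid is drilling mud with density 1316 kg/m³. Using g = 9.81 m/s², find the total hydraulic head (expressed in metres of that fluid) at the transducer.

h ≈ 257.81 m

ψ = P/(ρg) = 784.8×1000 / (1316 × 9.81) = 60.79 m.
h = z + ψ = 197.02 + 60.79 = 257.81 m.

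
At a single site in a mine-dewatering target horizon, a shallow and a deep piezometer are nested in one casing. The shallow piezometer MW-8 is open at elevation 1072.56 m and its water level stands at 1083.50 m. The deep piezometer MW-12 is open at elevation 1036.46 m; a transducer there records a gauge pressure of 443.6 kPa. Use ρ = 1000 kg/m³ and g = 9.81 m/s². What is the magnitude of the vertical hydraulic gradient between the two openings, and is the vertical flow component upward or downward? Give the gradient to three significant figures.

Total head at MW-8: h = 1083.50 m (water level in the standpipe).
Pressure head at MW-12: ψ = P/(ρg) = 443.6×1000 / (1000 × 9.81) = 45.22 m.
Total head at MW-12: h = z + ψ = 1036.46 + 45.22 = 1081.68 m.
Δh = h(MW-8) − h(MW-12) = 1083.50 − 1081.68 = 1.82 m.
Vertical separation Δz = 1072.56 − 1036.46 = 36.10 m.
|i_v| = |Δh| / Δz = 1.82 / 36.10 = 0.0504.
Head is higher in the shallow piezometer, so vertical flow is downward (recharge condition).

|i_v| ≈ 0.0504; vertical flow is downward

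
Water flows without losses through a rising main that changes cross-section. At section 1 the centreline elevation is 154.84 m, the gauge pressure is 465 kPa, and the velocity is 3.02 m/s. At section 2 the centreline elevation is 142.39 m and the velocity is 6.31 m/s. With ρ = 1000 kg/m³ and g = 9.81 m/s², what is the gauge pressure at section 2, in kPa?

P₂ ≈ 572 kPa

Pressure head at 1: ψ₁ = P₁/(ρg) = 465×1000 / (1000 × 9.81) = 47.40 m.
Velocity heads: v₁²/2g = 3.02²/19.62 = 0.465 m; v₂²/2g = 6.31²/19.62 = 2.029 m.
Total head H = z₁ + ψ₁ + v₁²/2g = 154.84 + 47.40 + 0.465 = 202.71 m.
ψ₂ = H − z₂ − v₂²/2g = 202.71 − 142.39 − 2.029 = 58.29 m.
P₂ = ρgψ₂ = 1000 × 9.81 × 58.29 ≈ 572 kPa.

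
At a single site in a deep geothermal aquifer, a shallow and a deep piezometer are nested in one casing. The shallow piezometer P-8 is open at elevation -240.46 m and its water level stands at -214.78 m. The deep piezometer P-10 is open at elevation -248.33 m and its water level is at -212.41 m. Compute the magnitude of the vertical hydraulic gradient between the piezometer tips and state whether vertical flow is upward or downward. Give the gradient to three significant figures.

|i_v| ≈ 0.301; vertical flow is upward

Total head at P-8: h = -214.78 m (water level in the standpipe).
Total head at P-10: h = -212.41 m.
Δh = h(P-8) − h(P-10) = -214.78 − (-212.41) = -2.37 m.
Vertical separation Δz = -240.46 − (-248.33) = 7.87 m.
|i_v| = |Δh| / Δz = 2.37 / 7.87 = 0.301.
Head is higher in the deep piezometer, so vertical flow is upward (discharge condition).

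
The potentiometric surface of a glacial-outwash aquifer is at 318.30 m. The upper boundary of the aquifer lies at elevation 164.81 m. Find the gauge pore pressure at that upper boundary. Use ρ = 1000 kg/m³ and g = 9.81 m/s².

Pressure head at the aquifer top: ψ = h − z = 318.30 − 164.81 = 153.49 m.
P = ρgψ = 1000 × 9.81 × 153.49 = 1505737 Pa ≈ 1510 kPa.

P ≈ 1510 kPa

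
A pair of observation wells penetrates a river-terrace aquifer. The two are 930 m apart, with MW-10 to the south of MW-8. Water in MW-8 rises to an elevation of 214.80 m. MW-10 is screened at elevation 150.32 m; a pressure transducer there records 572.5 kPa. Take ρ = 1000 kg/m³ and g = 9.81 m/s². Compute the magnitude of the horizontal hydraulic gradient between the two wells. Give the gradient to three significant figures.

i ≈ 0.00658

Total head at MW-8: h = 214.80 m (water level in the piezometer is the total head).
Pressure head at MW-10: ψ = P/(ρg) = 572.5×1000 / (1000 × 9.81) = 58.36 m.
Total head at MW-10: h = z + ψ = 150.32 + 58.36 = 208.68 m.
Head difference: h(MW-8) − h(MW-10) = 214.80 − 208.68 = 6.12 m.
Hydraulic gradient: i = |Δh| / L = 6.12 / 930 = 0.00658.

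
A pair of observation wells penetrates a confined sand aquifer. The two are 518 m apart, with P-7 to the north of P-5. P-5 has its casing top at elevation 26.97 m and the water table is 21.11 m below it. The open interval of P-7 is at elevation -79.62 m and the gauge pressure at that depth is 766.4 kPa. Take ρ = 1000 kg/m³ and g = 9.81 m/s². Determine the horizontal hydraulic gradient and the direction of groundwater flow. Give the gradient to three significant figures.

i ≈ 0.0142; groundwater flows toward the north

Total head at P-5: h = 26.97 − 21.11 = 5.86 m.
Pressure head at P-7: ψ = P/(ρg) = 766.4×1000 / (1000 × 9.81) = 78.12 m.
Total head at P-7: h = z + ψ = -79.62 + 78.12 = -1.50 m.
Head difference: h(P-5) − h(P-7) = 5.86 − (-1.50) = 7.36 m.
Hydraulic gradient: i = |Δh| / L = 7.36 / 518 = 0.0142.
Flow is from higher to lower head: from P-5 toward P-7, i.e. toward the north.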